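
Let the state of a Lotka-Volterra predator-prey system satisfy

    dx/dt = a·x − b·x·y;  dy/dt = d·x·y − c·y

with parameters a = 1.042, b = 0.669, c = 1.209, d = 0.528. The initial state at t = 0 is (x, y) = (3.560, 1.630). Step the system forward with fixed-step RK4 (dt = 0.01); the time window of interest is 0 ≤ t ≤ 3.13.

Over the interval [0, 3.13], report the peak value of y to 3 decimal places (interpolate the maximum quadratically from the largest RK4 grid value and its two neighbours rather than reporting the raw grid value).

t=0.000: state=(3.560, 1.630)
step 1 (dt=0.01): k1=(-0.173, 1.093), k2=(-0.186, 1.096), k3=(-0.186, 1.096), k4=(-0.199, 1.099); state += dt/6·(k1+2k2+2k3+k4)
t=0.010: state=(3.558, 1.641)
t=0.020: state=(3.556, 1.652)
t=0.030: state=(3.554, 1.663)
continuing one RK4 step at a time; state shown every 20 steps (Δt=0.2):
t=0.200: state=(3.473, 1.857)
t=0.400: state=(3.286, 2.085)
t=0.600: state=(3.019, 2.285)
t=0.800: state=(2.711, 2.429)
t=1.000: state=(2.399, 2.498)
t=1.200: state=(2.115, 2.488)
t=1.400: state=(1.876, 2.411)
t=1.600: state=(1.687, 2.284)
t=1.800: state=(1.547, 2.127)
t=2.000: state=(1.450, 1.955)
t=2.200: state=(1.390, 1.783)
t=2.400: state=(1.364, 1.619)
t=2.600: state=(1.367, 1.468)
t=2.800: state=(1.396, 1.334)
t=3.000: state=(1.450, 1.217)
t=3.130: state=(1.498, 1.150)
largest grid value and its neighbours: y(1.060)=2.50291, y(1.070)=2.50309, y(1.080)=2.50307
parabola through these three points peaks at t≈1.074 with y≈2.50310

max y = 2.503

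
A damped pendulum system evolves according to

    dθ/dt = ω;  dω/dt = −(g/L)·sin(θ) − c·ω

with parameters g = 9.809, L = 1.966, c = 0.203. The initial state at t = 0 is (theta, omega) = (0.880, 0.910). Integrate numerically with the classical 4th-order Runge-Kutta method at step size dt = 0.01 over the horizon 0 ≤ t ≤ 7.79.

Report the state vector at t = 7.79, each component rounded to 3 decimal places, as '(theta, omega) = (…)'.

t=0.000: state=(0.880, 0.910)
step 1 (dt=0.01): k1=(0.910, -4.030), k2=(0.890, -4.041), k3=(0.890, -4.040), k4=(0.870, -4.050); state += dt/6·(k1+2k2+2k3+k4)
t=0.010: state=(0.889, 0.870)
t=0.020: state=(0.897, 0.829)
t=0.030: state=(0.905, 0.788)
continuing one RK4 step at a time; state shown every 50 steps (Δt=0.5):
t=0.500: state=(0.824, -1.086)
t=1.000: state=(-0.018, -1.946)
t=1.500: state=(-0.759, -0.758)
t=2.000: state=(-0.683, 1.007)
t=2.500: state=(0.062, 1.667)
t=3.000: state=(0.671, 0.555)
t=3.500: state=(0.549, -0.977)
t=4.000: state=(-0.118, -1.409)
t=4.500: state=(-0.598, -0.342)
t=5.000: state=(-0.423, 0.956)
t=5.500: state=(0.171, 1.166)
t=6.000: state=(0.529, 0.142)
t=6.500: state=(0.307, -0.925)
t=7.000: state=(-0.213, -0.936)
t=7.500: state=(-0.460, 0.031)
t=7.790: state=(-0.363, 0.608)

(theta, omega) = (-0.363, 0.608)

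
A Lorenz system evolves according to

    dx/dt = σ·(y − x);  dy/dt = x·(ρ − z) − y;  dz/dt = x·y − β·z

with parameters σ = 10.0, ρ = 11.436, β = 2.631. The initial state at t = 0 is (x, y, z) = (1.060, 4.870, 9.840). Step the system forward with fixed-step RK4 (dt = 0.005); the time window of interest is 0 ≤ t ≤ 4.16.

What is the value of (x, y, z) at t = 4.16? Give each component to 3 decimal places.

t=0.000: state=(1.060, 4.870, 9.840)
step 1 (dt=0.005): k1=(38.100, -3.178, -20.727), k2=(37.068, -2.958, -20.136), k3=(37.099, -2.965, -20.152), k4=(36.097, -2.742, -19.577); state += dt/6·(k1+2k2+2k3+k4)
t=0.005: state=(1.245, 4.855, 9.739)
t=0.010: state=(1.421, 4.843, 9.644)
t=0.015: state=(1.588, 4.832, 9.554)
continuing one RK4 step at a time; state shown every 40 steps (Δt=0.2):
t=0.200: state=(4.652, 5.644, 8.566)
t=0.400: state=(6.175, 6.585, 10.548)
t=0.600: state=(5.883, 5.273, 12.018)
t=0.800: state=(4.646, 4.213, 10.792)
t=1.000: state=(4.426, 4.620, 9.358)
t=1.200: state=(5.198, 5.686, 9.415)
t=1.400: state=(5.901, 6.000, 10.819)
t=1.600: state=(5.503, 5.099, 11.377)
t=1.800: state=(4.799, 4.594, 10.476)
t=2.000: state=(4.803, 4.992, 9.691)
t=2.200: state=(5.353, 5.640, 9.974)
t=2.400: state=(5.655, 5.625, 10.839)
t=2.600: state=(5.303, 5.051, 10.954)
t=2.800: state=(4.930, 4.855, 10.329)
t=3.000: state=(5.033, 5.188, 9.956)
t=3.200: state=(5.387, 5.535, 10.276)
t=3.400: state=(5.476, 5.408, 10.759)
t=3.600: state=(5.215, 5.068, 10.693)
t=3.800: state=(5.038, 5.027, 10.290)
t=4.000: state=(5.160, 5.272, 10.152)
t=4.160: state=(5.336, 5.424, 10.349)

(x, y, z) = (5.336, 5.424, 10.349)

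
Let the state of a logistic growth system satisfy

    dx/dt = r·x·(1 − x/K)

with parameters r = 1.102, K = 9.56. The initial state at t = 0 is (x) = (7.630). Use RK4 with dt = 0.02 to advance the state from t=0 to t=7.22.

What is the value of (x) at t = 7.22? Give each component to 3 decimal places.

t=0.000: state=(7.630)
step 1 (dt=0.02): k1=(1.697), k2=(1.686), k3=(1.686), k4=(1.675); state += dt/6·(k1+2k2+2k3+k4)
t=0.020: state=(7.664)
t=0.040: state=(7.697)
t=0.060: state=(7.730)
continuing one RK4 step at a time; state shown every 25 steps (Δt=0.5):
t=0.500: state=(8.344)
t=1.000: state=(8.819)
t=1.500: state=(9.118)
t=2.000: state=(9.300)
t=2.500: state=(9.409)
t=3.000: state=(9.472)
t=3.500: state=(9.509)
t=4.000: state=(9.531)
t=4.500: state=(9.543)
t=5.000: state=(9.550)
t=5.500: state=(9.554)
t=6.000: state=(9.557)
t=6.500: state=(9.558)
t=7.000: state=(9.559)
t=7.220: state=(9.559)

(x) = (9.559)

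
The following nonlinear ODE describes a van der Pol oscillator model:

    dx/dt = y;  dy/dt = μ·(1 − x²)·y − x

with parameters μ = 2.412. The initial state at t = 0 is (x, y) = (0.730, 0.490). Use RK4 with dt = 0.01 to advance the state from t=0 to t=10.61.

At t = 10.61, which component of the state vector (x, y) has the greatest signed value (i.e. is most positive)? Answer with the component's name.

largest component: y

t=0.000: state=(0.730, 0.490)
step 1 (dt=0.01): k1=(0.490, -0.178), k2=(0.489, -0.186), k3=(0.489, -0.186), k4=(0.488, -0.193); state += dt/6·(k1+2k2+2k3+k4)
t=0.010: state=(0.735, 0.488)
t=0.020: state=(0.740, 0.486)
t=0.030: state=(0.745, 0.484)
continuing one RK4 step at a time; state shown every 50 steps (Δt=0.5):
t=0.500: state=(0.921, 0.217)
t=1.000: state=(0.915, -0.254)
t=1.500: state=(0.641, -0.913)
t=2.000: state=(-0.208, -2.891)
t=2.500: state=(-1.801, -1.513)
t=3.000: state=(-1.930, 0.223)
t=3.500: state=(-1.788, 0.317)
t=4.000: state=(-1.616, 0.378)
t=4.500: state=(-1.404, 0.480)
t=5.000: state=(-1.117, 0.702)
t=5.500: state=(-0.628, 1.411)
t=6.000: state=(0.660, 4.139)
t=6.500: state=(2.002, 0.394)
t=7.000: state=(1.953, -0.263)
t=7.500: state=(1.807, -0.314)
t=8.000: state=(1.637, -0.370)
t=8.500: state=(1.431, -0.464)
t=9.000: state=(1.157, -0.664)
t=9.500: state=(0.706, -1.268)
t=10.000: state=(-0.429, -3.780)
t=10.500: state=(-1.969, -0.740)
t=10.610: state=(-2.016, -0.183)
compare at T: x=-2.016, y=-0.183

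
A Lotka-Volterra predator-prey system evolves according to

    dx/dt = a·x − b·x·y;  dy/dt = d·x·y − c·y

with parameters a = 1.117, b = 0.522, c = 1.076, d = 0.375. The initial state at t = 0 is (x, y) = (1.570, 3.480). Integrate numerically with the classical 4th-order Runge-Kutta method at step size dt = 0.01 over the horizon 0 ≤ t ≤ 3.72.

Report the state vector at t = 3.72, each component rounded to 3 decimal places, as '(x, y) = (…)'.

(x, y) = (4.834, 1.233)

t=0.000: state=(1.570, 3.480)
step 1 (dt=0.01): k1=(-1.098, -1.696), k2=(-1.088, -1.699), k3=(-1.088, -1.699), k4=(-1.077, -1.701); state += dt/6·(k1+2k2+2k3+k4)
t=0.010: state=(1.559, 3.463)
t=0.020: state=(1.548, 3.446)
t=0.030: state=(1.538, 3.429)
continuing one RK4 step at a time; state shown every 20 steps (Δt=0.2):
t=0.200: state=(1.390, 3.134)
t=0.400: state=(1.275, 2.792)
t=0.600: state=(1.212, 2.471)
t=0.800: state=(1.189, 2.180)
t=1.000: state=(1.201, 1.922)
t=1.200: state=(1.243, 1.698)
t=1.400: state=(1.315, 1.507)
t=1.600: state=(1.417, 1.346)
t=1.800: state=(1.551, 1.213)
t=2.000: state=(1.718, 1.105)
t=2.200: state=(1.923, 1.022)
t=2.400: state=(2.168, 0.960)
t=2.600: state=(2.458, 0.921)
t=2.800: state=(2.795, 0.904)
t=3.000: state=(3.179, 0.911)
t=3.200: state=(3.608, 0.948)
t=3.400: state=(4.073, 1.019)
t=3.600: state=(4.552, 1.136)
t=3.720: state=(4.834, 1.233)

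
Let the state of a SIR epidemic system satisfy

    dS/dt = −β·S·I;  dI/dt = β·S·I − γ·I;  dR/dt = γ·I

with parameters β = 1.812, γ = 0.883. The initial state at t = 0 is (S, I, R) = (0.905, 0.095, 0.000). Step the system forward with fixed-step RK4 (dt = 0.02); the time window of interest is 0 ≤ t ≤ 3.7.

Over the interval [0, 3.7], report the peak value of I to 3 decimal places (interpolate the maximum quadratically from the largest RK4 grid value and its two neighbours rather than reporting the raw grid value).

max I = 0.211

t=0.000: state=(0.905, 0.095, 0.000)
step 1 (dt=0.02): k1=(-0.156, 0.072, 0.084), k2=(-0.157, 0.072, 0.085), k3=(-0.157, 0.072, 0.085), k4=(-0.158, 0.072, 0.085); state += dt/6·(k1+2k2+2k3+k4)
t=0.020: state=(0.902, 0.096, 0.002)
t=0.040: state=(0.899, 0.098, 0.003)
t=0.060: state=(0.895, 0.099, 0.005)
continuing one RK4 step at a time; state shown every 10 steps (Δt=0.2):
t=0.200: state=(0.872, 0.110, 0.018)
t=0.400: state=(0.836, 0.126, 0.039)
t=0.600: state=(0.796, 0.141, 0.062)
t=0.800: state=(0.754, 0.157, 0.089)
t=1.000: state=(0.711, 0.172, 0.118)
t=1.200: state=(0.666, 0.185, 0.149)
t=1.400: state=(0.622, 0.195, 0.183)
t=1.600: state=(0.578, 0.203, 0.218)
t=1.800: state=(0.537, 0.209, 0.255)
t=2.000: state=(0.497, 0.211, 0.292)
t=2.200: state=(0.461, 0.210, 0.329)
t=2.400: state=(0.427, 0.207, 0.366)
t=2.600: state=(0.397, 0.201, 0.402)
t=2.800: state=(0.369, 0.194, 0.437)
t=3.000: state=(0.345, 0.185, 0.470)
t=3.200: state=(0.323, 0.175, 0.502)
t=3.400: state=(0.304, 0.164, 0.532)
t=3.600: state=(0.287, 0.153, 0.560)
t=3.700: state=(0.279, 0.148, 0.573)
largest grid value and its neighbours: I(2.040)=0.21102, I(2.060)=0.21103, I(2.080)=0.21101
parabola through these three points peaks at t≈2.054 with I≈0.21103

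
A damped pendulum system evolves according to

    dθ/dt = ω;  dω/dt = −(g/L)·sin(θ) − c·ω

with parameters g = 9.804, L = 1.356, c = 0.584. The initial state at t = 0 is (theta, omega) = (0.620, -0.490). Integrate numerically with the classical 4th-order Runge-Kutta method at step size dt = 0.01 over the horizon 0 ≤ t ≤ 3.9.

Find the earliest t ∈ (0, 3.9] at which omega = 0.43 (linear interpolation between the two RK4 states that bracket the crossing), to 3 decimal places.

t=0.000: state=(0.620, -0.490)
step 1 (dt=0.01): k1=(-0.490, -3.915), k2=(-0.510, -3.889), k3=(-0.509, -3.888), k4=(-0.529, -3.862); state += dt/6·(k1+2k2+2k3+k4)
t=0.010: state=(0.615, -0.529)
t=0.020: state=(0.609, -0.567)
t=0.030: state=(0.604, -0.605)
continuing one RK4 step at a time; state shown every 20 steps (Δt=0.2):
t=0.200: state=(0.452, -1.143)
t=0.400: state=(0.186, -1.447)
t=0.600: state=(-0.099, -1.340)
t=0.800: state=(-0.327, -0.892)
t=1.000: state=(-0.444, -0.266)
t=1.200: state=(-0.434, 0.356)
t=1.220: state=(-0.426, 0.412)
next step: t=1.230: state=(-0.422, 0.439) — omega has crossed 0.43
linear interpolation between t=1.220 (0.41169) and t=1.230 (0.43894) → t≈1.227

t = 1.227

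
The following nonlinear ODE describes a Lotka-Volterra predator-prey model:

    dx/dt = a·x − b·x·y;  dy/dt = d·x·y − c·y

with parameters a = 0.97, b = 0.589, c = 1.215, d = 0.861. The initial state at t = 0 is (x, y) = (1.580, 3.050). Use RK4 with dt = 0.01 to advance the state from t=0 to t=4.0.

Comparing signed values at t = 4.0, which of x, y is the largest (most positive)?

largest component: x

t=0.000: state=(1.580, 3.050)
step 1 (dt=0.01): k1=(-1.306, 0.443), k2=(-1.302, 0.427), k3=(-1.302, 0.427), k4=(-1.299, 0.410); state += dt/6·(k1+2k2+2k3+k4)
t=0.010: state=(1.567, 3.054)
t=0.020: state=(1.554, 3.058)
t=0.030: state=(1.541, 3.062)
continuing one RK4 step at a time; state shown every 20 steps (Δt=0.2):
t=0.200: state=(1.336, 3.073)
t=0.400: state=(1.134, 2.979)
t=0.600: state=(0.979, 2.801)
t=0.800: state=(0.866, 2.574)
t=1.000: state=(0.788, 2.326)
t=1.200: state=(0.738, 2.080)
t=1.400: state=(0.711, 1.847)
t=1.600: state=(0.703, 1.636)
t=1.800: state=(0.712, 1.449)
t=2.000: state=(0.736, 1.287)
t=2.200: state=(0.774, 1.149)
t=2.400: state=(0.827, 1.034)
t=2.600: state=(0.894, 0.941)
t=2.800: state=(0.976, 0.866)
t=3.000: state=(1.074, 0.810)
t=3.200: state=(1.188, 0.772)
t=3.400: state=(1.318, 0.751)
t=3.600: state=(1.466, 0.748)
t=3.800: state=(1.628, 0.766)
t=4.000: state=(1.802, 0.807)
compare at T: x=1.802, y=0.807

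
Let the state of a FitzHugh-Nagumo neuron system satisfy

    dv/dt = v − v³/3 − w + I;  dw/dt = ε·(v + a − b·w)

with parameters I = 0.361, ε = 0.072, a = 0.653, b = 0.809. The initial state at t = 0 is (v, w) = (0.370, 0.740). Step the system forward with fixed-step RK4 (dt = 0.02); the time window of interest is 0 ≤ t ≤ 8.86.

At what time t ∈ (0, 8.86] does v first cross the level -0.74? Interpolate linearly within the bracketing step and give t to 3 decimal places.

t = 3.356

t=0.000: state=(0.370, 0.740)
step 1 (dt=0.02): k1=(-0.026, 0.031), k2=(-0.026, 0.031), k3=(-0.026, 0.031), k4=(-0.027, 0.030); state += dt/6·(k1+2k2+2k3+k4)
t=0.020: state=(0.369, 0.741)
t=0.040: state=(0.369, 0.741)
t=0.060: state=(0.368, 0.742)
continuing one RK4 step at a time; state shown every 25 steps (Δt=0.5):
t=0.500: state=(0.349, 0.755)
t=1.000: state=(0.309, 0.768)
t=1.500: state=(0.237, 0.779)
t=2.000: state=(0.115, 0.786)
t=2.500: state=(-0.087, 0.788)
t=3.000: state=(-0.414, 0.780)
t=3.340: state=(-0.724, 0.766)
next step: t=3.360: state=(-0.744, 0.765) — v has crossed -0.74
linear interpolation between t=3.340 (-0.72391) and t=3.360 (-0.74405) → t≈3.356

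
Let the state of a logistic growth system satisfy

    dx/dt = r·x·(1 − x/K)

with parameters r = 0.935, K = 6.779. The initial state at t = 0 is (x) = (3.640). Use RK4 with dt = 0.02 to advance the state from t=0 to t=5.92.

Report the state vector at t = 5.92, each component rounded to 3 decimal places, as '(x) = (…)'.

t=0.000: state=(3.640)
step 1 (dt=0.02): k1=(1.576), k2=(1.575), k3=(1.575), k4=(1.574); state += dt/6·(k1+2k2+2k3+k4)
t=0.020: state=(3.671)
t=0.040: state=(3.703)
t=0.060: state=(3.734)
continuing one RK4 step at a time; state shown every 10 steps (Δt=0.2):
t=0.200: state=(3.952)
t=0.400: state=(4.255)
t=0.600: state=(4.543)
t=0.800: state=(4.814)
t=1.000: state=(5.064)
t=1.200: state=(5.293)
t=1.400: state=(5.498)
t=1.600: state=(5.681)
t=1.800: state=(5.843)
t=2.000: state=(5.984)
t=2.200: state=(6.106)
t=2.400: state=(6.211)
t=2.600: state=(6.301)
t=2.800: state=(6.378)
t=3.000: state=(6.443)
t=3.200: state=(6.498)
t=3.400: state=(6.544)
t=3.600: state=(6.583)
t=3.800: state=(6.616)
t=4.000: state=(6.643)
t=4.200: state=(6.666)
t=4.400: state=(6.685)
t=4.600: state=(6.701)
t=4.800: state=(6.714)
t=5.000: state=(6.725)
t=5.200: state=(6.734)
t=5.400: state=(6.742)
t=5.600: state=(6.748)
t=5.800: state=(6.753)
t=5.920: state=(6.756)

(x) = (6.756)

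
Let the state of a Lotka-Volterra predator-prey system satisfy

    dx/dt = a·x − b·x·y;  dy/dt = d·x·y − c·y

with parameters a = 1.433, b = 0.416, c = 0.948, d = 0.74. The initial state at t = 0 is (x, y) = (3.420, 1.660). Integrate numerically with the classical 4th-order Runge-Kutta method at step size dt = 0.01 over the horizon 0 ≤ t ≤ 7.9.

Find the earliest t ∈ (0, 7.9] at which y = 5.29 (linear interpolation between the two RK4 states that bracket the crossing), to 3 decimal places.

t = 0.607

t=0.000: state=(3.420, 1.660)
step 1 (dt=0.01): k1=(2.539, 2.627), k2=(2.530, 2.664), k3=(2.530, 2.664), k4=(2.520, 2.701); state += dt/6·(k1+2k2+2k3+k4)
t=0.010: state=(3.445, 1.687)
t=0.020: state=(3.470, 1.714)
t=0.030: state=(3.495, 1.742)
continuing one RK4 step at a time; state shown every 50 steps (Δt=0.5):
t=0.500: state=(3.968, 4.310)
t=0.600: state=(3.758, 5.222)
next step: t=0.610: state=(3.729, 5.318) — y has crossed 5.29
linear interpolation between t=0.600 (5.22174) and t=0.610 (5.31776) → t≈0.607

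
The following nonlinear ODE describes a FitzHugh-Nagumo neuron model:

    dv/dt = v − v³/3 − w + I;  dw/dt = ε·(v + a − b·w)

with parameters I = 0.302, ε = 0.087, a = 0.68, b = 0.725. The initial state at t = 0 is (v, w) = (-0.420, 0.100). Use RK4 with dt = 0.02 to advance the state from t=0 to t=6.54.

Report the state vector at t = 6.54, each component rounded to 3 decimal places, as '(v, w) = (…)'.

(v, w) = (-1.425, -0.206)

t=0.000: state=(-0.420, 0.100)
step 1 (dt=0.02): k1=(-0.193, 0.016), k2=(-0.195, 0.016), k3=(-0.195, 0.016), k4=(-0.197, 0.016); state += dt/6·(k1+2k2+2k3+k4)
t=0.020: state=(-0.424, 0.100)
t=0.040: state=(-0.428, 0.101)
t=0.060: state=(-0.432, 0.101)
continuing one RK4 step at a time; state shown every 25 steps (Δt=0.5):
t=0.500: state=(-0.540, 0.106)
t=1.000: state=(-0.712, 0.105)
t=1.500: state=(-0.928, 0.096)
t=2.000: state=(-1.151, 0.077)
t=2.500: state=(-1.331, 0.051)
t=3.000: state=(-1.443, 0.018)
t=3.500: state=(-1.496, -0.016)
t=4.000: state=(-1.512, -0.051)
t=4.500: state=(-1.507, -0.085)
t=5.000: state=(-1.493, -0.118)
t=5.500: state=(-1.473, -0.148)
t=6.000: state=(-1.451, -0.177)
t=6.500: state=(-1.427, -0.204)
t=6.540: state=(-1.425, -0.206)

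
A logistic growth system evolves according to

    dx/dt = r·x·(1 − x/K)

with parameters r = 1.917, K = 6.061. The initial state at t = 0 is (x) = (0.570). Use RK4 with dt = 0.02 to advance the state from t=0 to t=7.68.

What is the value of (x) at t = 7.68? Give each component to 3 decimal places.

t=0.000: state=(0.570)
step 1 (dt=0.02): k1=(0.990), k2=(1.005), k3=(1.006), k4=(1.021); state += dt/6·(k1+2k2+2k3+k4)
t=0.020: state=(0.590)
t=0.040: state=(0.611)
t=0.060: state=(0.632)
continuing one RK4 step at a time; state shown every 25 steps (Δt=0.5):
t=0.500: state=(1.291)
t=1.000: state=(2.508)
t=1.500: state=(3.928)
t=2.000: state=(5.016)
t=2.500: state=(5.613)
t=3.000: state=(5.881)
t=3.500: state=(5.991)
t=4.000: state=(6.034)
t=4.500: state=(6.051)
t=5.000: state=(6.057)
t=5.500: state=(6.059)
t=6.000: state=(6.060)
t=6.500: state=(6.061)
t=7.000: state=(6.061)
t=7.500: state=(6.061)
t=7.680: state=(6.061)

(x) = (6.061)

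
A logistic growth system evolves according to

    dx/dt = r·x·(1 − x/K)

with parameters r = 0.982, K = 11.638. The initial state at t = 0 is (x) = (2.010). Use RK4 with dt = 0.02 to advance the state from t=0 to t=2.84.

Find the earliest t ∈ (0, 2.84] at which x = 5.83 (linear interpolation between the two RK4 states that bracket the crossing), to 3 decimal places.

t=0.000: state=(2.010)
step 1 (dt=0.02): k1=(1.633), k2=(1.643), k3=(1.643), k4=(1.654); state += dt/6·(k1+2k2+2k3+k4)
t=0.020: state=(2.043)
t=0.040: state=(2.076)
t=0.060: state=(2.110)
continuing one RK4 step at a time; state shown every 5 steps (Δt=0.1):
t=0.100: state=(2.179)
t=0.200: state=(2.358)
t=0.300: state=(2.548)
t=0.400: state=(2.749)
t=0.500: state=(2.960)
t=0.600: state=(3.182)
t=0.700: state=(3.414)
t=0.800: state=(3.656)
t=0.900: state=(3.906)
t=1.000: state=(4.165)
t=1.100: state=(4.431)
t=1.200: state=(4.704)
t=1.300: state=(4.981)
t=1.400: state=(5.263)
t=1.500: state=(5.547)
t=1.580: state=(5.775)
next step: t=1.600: state=(5.833) — x has crossed 5.83
linear interpolation between t=1.580 (5.77541) and t=1.600 (5.83256) → t≈1.599

t = 1.599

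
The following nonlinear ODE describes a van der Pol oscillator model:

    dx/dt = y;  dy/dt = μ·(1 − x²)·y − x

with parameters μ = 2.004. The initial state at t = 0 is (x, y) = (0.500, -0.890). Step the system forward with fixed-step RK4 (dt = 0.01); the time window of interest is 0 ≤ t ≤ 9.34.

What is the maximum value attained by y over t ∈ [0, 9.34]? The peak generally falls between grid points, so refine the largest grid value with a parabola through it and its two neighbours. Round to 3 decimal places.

max y = 3.822

t=0.000: state=(0.500, -0.890)
step 1 (dt=0.01): k1=(-0.890, -1.838), k2=(-0.899, -1.855), k3=(-0.899, -1.855), k4=(-0.909, -1.873); state += dt/6·(k1+2k2+2k3+k4)
t=0.010: state=(0.491, -0.909)
t=0.020: state=(0.482, -0.927)
t=0.030: state=(0.472, -0.947)
continuing one RK4 step at a time; state shown every 50 steps (Δt=0.5):
t=0.500: state=(-0.274, -2.433)
t=1.000: state=(-1.633, -1.773)
t=1.500: state=(-1.879, 0.175)
t=2.000: state=(-1.725, 0.384)
t=2.500: state=(-1.507, 0.491)
t=3.000: state=(-1.221, 0.679)
t=3.500: state=(-0.780, 1.174)
t=4.000: state=(0.156, 2.923)
t=4.500: state=(1.789, 1.866)
t=5.000: state=(1.999, -0.212)
t=5.500: state=(1.847, -0.354)
t=6.000: state=(1.653, -0.426)
t=6.500: state=(1.413, -0.545)
t=7.000: state=(1.086, -0.801)
t=7.500: state=(0.532, -1.576)
t=8.000: state=(-0.778, -3.774)
t=8.500: state=(-1.989, -0.485)
t=9.000: state=(-1.951, 0.296)
t=9.340: state=(-1.839, 0.357)
largest grid value and its neighbours: y(4.210)=3.81554, y(4.220)=3.82111, y(4.230)=3.82094
parabola through these three points peaks at t≈4.225 with y≈3.82175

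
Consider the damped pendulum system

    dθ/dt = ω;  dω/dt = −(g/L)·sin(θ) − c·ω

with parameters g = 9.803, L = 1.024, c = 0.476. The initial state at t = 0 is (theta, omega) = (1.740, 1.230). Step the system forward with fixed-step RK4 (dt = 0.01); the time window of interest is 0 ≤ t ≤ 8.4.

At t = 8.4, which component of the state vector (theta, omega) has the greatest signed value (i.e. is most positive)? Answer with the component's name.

largest component: omega

t=0.000: state=(1.740, 1.230)
step 1 (dt=0.01): k1=(1.230, -10.022), k2=(1.180, -9.988), k3=(1.180, -9.989), k4=(1.130, -9.955); state += dt/6·(k1+2k2+2k3+k4)
t=0.010: state=(1.752, 1.130)
t=0.020: state=(1.763, 1.031)
t=0.030: state=(1.772, 0.932)
continuing one RK4 step at a time; state shown every 50 steps (Δt=0.5):
t=0.500: state=(1.203, -3.208)
t=1.000: state=(-0.750, -3.178)
t=1.500: state=(-1.194, 1.381)
t=2.000: state=(0.187, 3.142)
t=2.500: state=(0.974, -0.344)
t=3.000: state=(0.065, -2.581)
t=3.500: state=(-0.751, -0.177)
t=4.000: state=(-0.164, 2.013)
t=4.500: state=(0.568, 0.403)
t=5.000: state=(0.191, -1.544)
t=5.500: state=(-0.428, -0.475)
t=6.000: state=(-0.188, 1.177)
t=6.500: state=(0.321, 0.472)
t=7.000: state=(0.171, -0.894)
t=7.500: state=(-0.241, -0.435)
t=8.000: state=(-0.150, 0.677)
t=8.400: state=(0.133, 0.559)
compare at T: theta=0.133, omega=0.559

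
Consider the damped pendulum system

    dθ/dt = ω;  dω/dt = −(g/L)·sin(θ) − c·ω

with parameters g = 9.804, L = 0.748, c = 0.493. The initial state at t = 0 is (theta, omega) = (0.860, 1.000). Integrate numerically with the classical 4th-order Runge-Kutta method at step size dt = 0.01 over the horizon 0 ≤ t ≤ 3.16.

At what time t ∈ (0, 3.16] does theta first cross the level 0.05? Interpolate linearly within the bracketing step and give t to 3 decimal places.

t=0.000: state=(0.860, 1.000)
step 1 (dt=0.01): k1=(1.000, -10.426), k2=(0.948, -10.443), k3=(0.948, -10.441), k4=(0.896, -10.455); state += dt/6·(k1+2k2+2k3+k4)
t=0.010: state=(0.869, 0.896)
t=0.020: state=(0.878, 0.791)
t=0.030: state=(0.885, 0.686)
continuing one RK4 step at a time; state shown every 20 steps (Δt=0.2):
t=0.200: state=(0.853, -1.034)
t=0.400: state=(0.483, -2.516)
t=0.550: state=(0.070, -2.854)
next step: t=0.560: state=(0.042, -2.847) — theta has crossed 0.05
linear interpolation between t=0.550 (0.07003) and t=0.560 (0.04152) → t≈0.557

t = 0.557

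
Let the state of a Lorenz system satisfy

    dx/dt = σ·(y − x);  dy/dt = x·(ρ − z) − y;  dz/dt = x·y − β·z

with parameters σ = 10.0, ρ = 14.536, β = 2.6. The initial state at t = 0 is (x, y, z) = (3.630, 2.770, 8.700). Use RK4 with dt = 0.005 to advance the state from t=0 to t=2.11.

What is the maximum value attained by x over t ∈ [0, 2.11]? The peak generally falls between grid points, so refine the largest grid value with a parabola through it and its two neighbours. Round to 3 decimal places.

t=0.000: state=(3.630, 2.770, 8.700)
step 1 (dt=0.005): k1=(-8.600, 18.415, -12.565), k2=(-7.925, 18.357, -12.377), k3=(-7.943, 18.365, -12.374), k4=(-7.285, 18.313, -12.184); state += dt/6·(k1+2k2+2k3+k4)
t=0.005: state=(3.590, 2.862, 8.638)
t=0.010: state=(3.557, 2.953, 8.578)
t=0.015: state=(3.530, 3.044, 8.520)
continuing one RK4 step at a time; state shown every 20 steps (Δt=0.1):
t=0.100: state=(3.767, 4.651, 7.881)
t=0.200: state=(5.144, 6.942, 8.355)
t=0.300: state=(7.157, 9.206, 10.927)
t=0.400: state=(8.694, 9.395, 15.237)
t=0.500: state=(8.195, 6.575, 17.903)
t=0.600: state=(6.061, 3.793, 16.982)
t=0.700: state=(4.184, 2.812, 14.494)
t=0.800: state=(3.340, 2.983, 12.089)
t=0.900: state=(3.377, 3.773, 10.294)
t=1.000: state=(4.087, 5.100, 9.383)
t=1.100: state=(5.370, 6.888, 9.746)
t=1.200: state=(6.965, 8.497, 11.790)
t=1.300: state=(8.054, 8.503, 14.925)
t=1.400: state=(7.669, 6.510, 16.839)
t=1.500: state=(6.124, 4.441, 16.261)
t=1.600: state=(4.682, 3.585, 14.371)
t=1.700: state=(3.997, 3.713, 12.426)
t=1.800: state=(4.063, 4.454, 11.001)
t=1.900: state=(4.732, 5.655, 10.430)
t=2.000: state=(5.839, 7.072, 11.029)
t=2.100: state=(7.016, 8.014, 12.870)
t=2.110: state=(7.113, 8.043, 13.099)
largest grid value and its neighbours: x(0.425)=8.79583, x(0.430)=8.79805, x(0.435)=8.79402
parabola through these three points peaks at t≈0.429 with x≈8.79811

max x = 8.798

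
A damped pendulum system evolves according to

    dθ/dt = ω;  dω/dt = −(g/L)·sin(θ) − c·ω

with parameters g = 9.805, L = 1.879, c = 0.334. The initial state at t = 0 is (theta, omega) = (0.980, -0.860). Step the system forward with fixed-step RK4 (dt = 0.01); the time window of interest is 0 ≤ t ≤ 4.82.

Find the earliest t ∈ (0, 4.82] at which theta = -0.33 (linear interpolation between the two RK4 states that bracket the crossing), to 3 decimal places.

t=0.000: state=(0.980, -0.860)
step 1 (dt=0.01): k1=(-0.860, -4.046), k2=(-0.880, -4.027), k3=(-0.880, -4.027), k4=(-0.900, -4.007); state += dt/6·(k1+2k2+2k3+k4)
t=0.010: state=(0.971, -0.900)
t=0.020: state=(0.962, -0.940)
t=0.030: state=(0.952, -0.980)
continuing one RK4 step at a time; state shown every 20 steps (Δt=0.2):
t=0.200: state=(0.733, -1.572)
t=0.400: state=(0.370, -2.001)
t=0.600: state=(-0.041, -2.034)
t=0.740: state=(-0.312, -1.814)
next step: t=0.750: state=(-0.330, -1.792) — theta has crossed -0.33
linear interpolation between t=0.740 (-0.31218) and t=0.750 (-0.33021) → t≈0.750

t = 0.750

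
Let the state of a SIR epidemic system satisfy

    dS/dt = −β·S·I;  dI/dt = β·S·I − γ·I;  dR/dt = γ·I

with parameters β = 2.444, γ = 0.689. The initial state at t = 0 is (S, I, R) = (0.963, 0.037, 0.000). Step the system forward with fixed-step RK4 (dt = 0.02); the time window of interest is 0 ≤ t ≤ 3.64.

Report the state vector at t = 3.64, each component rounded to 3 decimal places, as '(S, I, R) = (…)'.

(S, I, R) = (0.104, 0.269, 0.627)

t=0.000: state=(0.963, 0.037, 0.000)
step 1 (dt=0.02): k1=(-0.087, 0.062, 0.025), k2=(-0.088, 0.063, 0.026), k3=(-0.088, 0.063, 0.026), k4=(-0.090, 0.064, 0.026); state += dt/6·(k1+2k2+2k3+k4)
t=0.020: state=(0.961, 0.038, 0.001)
t=0.040: state=(0.959, 0.040, 0.001)
t=0.060: state=(0.958, 0.041, 0.002)
continuing one RK4 step at a time; state shown every 10 steps (Δt=0.2):
t=0.200: state=(0.943, 0.051, 0.006)
t=0.400: state=(0.915, 0.071, 0.014)
t=0.600: state=(0.879, 0.095, 0.026)
t=0.800: state=(0.833, 0.126, 0.041)
t=1.000: state=(0.776, 0.163, 0.061)
t=1.200: state=(0.710, 0.204, 0.086)
t=1.400: state=(0.636, 0.247, 0.117)
t=1.600: state=(0.557, 0.288, 0.154)
t=1.800: state=(0.480, 0.324, 0.196)
t=2.000: state=(0.407, 0.350, 0.243)
t=2.200: state=(0.341, 0.366, 0.292)
t=2.400: state=(0.285, 0.372, 0.343)
t=2.600: state=(0.238, 0.368, 0.394)
t=2.800: state=(0.199, 0.357, 0.444)
t=3.000: state=(0.168, 0.340, 0.492)
t=3.200: state=(0.143, 0.319, 0.538)
t=3.400: state=(0.123, 0.297, 0.580)
t=3.600: state=(0.107, 0.273, 0.620)
t=3.640: state=(0.104, 0.269, 0.627)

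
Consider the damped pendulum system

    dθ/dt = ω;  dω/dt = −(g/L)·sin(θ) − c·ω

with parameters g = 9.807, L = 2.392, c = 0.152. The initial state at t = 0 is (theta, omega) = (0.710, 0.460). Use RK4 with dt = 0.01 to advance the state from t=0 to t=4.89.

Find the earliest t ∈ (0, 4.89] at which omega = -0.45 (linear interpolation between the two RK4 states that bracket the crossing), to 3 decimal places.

t = 0.331

t=0.000: state=(0.710, 0.460)
step 1 (dt=0.01): k1=(0.460, -2.742), k2=(0.446, -2.747), k3=(0.446, -2.747), k4=(0.433, -2.752); state += dt/6·(k1+2k2+2k3+k4)
t=0.010: state=(0.714, 0.433)
t=0.020: state=(0.719, 0.405)
t=0.030: state=(0.723, 0.377)
continuing one RK4 step at a time; state shown every 20 steps (Δt=0.2):
t=0.200: state=(0.746, -0.097)
t=0.330: state=(0.711, -0.448)
next step: t=0.340: state=(0.706, -0.474) — omega has crossed -0.45
linear interpolation between t=0.330 (-0.44783) and t=0.340 (-0.47381) → t≈0.331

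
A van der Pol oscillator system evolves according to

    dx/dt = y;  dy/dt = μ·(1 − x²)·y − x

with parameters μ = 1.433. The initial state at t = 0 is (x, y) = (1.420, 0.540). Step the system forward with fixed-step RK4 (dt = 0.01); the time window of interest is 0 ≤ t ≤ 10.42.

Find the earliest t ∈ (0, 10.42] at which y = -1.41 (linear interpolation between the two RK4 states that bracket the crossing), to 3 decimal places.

t=0.000: state=(1.420, 0.540)
step 1 (dt=0.01): k1=(0.540, -2.207), k2=(0.529, -2.199), k3=(0.529, -2.199), k4=(0.518, -2.191); state += dt/6·(k1+2k2+2k3+k4)
t=0.010: state=(1.425, 0.518)
t=0.020: state=(1.430, 0.496)
t=0.030: state=(1.435, 0.475)
continuing one RK4 step at a time; state shown every 50 steps (Δt=0.5):
t=0.500: state=(1.463, -0.264)
t=1.000: state=(1.225, -0.667)
t=1.500: state=(0.781, -1.165)
t=1.640: state=(0.602, -1.395)
next step: t=1.650: state=(0.588, -1.414) — y has crossed -1.41
linear interpolation between t=1.640 (-1.39477) and t=1.650 (-1.41371) → t≈1.648

t = 1.648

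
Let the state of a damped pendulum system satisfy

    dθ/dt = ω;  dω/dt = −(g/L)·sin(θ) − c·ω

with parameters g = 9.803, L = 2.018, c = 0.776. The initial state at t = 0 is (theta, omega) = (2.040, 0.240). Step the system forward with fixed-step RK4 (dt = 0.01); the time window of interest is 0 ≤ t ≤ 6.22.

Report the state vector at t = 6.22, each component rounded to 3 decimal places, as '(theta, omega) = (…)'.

t=0.000: state=(2.040, 0.240)
step 1 (dt=0.01): k1=(0.240, -4.519), k2=(0.217, -4.499), k3=(0.218, -4.499), k4=(0.195, -4.479); state += dt/6·(k1+2k2+2k3+k4)
t=0.010: state=(2.042, 0.195)
t=0.020: state=(2.044, 0.150)
t=0.030: state=(2.045, 0.106)
continuing one RK4 step at a time; state shown every 25 steps (Δt=0.25):
t=0.250: state=(1.967, -0.795)
t=0.500: state=(1.651, -1.719)
t=0.750: state=(1.120, -2.489)
t=1.000: state=(0.444, -2.810)
t=1.250: state=(-0.224, -2.413)
t=1.500: state=(-0.716, -1.466)
t=1.750: state=(-0.945, -0.375)
t=2.000: state=(-0.914, 0.589)
t=2.250: state=(-0.674, 1.278)
t=2.500: state=(-0.308, 1.571)
t=2.750: state=(0.074, 1.412)
t=3.000: state=(0.368, 0.905)
t=3.250: state=(0.514, 0.259)
t=3.500: state=(0.502, -0.336)
t=3.750: state=(0.362, -0.745)
t=4.000: state=(0.152, -0.893)
t=4.250: state=(-0.062, -0.778)
t=4.500: state=(-0.222, -0.475)
t=4.750: state=(-0.294, -0.100)
t=5.000: state=(-0.275, 0.234)
t=5.250: state=(-0.187, 0.449)
t=5.500: state=(-0.064, 0.507)
t=5.750: state=(0.054, 0.419)
t=6.000: state=(0.137, 0.234)
t=6.220: state=(0.168, 0.044)

(theta, omega) = (0.168, 0.044)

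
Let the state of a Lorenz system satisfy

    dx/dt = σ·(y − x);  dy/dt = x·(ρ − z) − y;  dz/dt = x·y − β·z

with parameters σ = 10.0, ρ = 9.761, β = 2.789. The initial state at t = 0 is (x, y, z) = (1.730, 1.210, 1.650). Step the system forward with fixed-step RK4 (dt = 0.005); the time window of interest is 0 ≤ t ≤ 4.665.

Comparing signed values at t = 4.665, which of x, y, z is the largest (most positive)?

largest component: z

t=0.000: state=(1.730, 1.210, 1.650)
step 1 (dt=0.005): k1=(-5.200, 12.822, -2.509), k2=(-4.749, 12.695, -2.452), k3=(-4.764, 12.705, -2.451), k4=(-4.327, 12.586, -2.395); state += dt/6·(k1+2k2+2k3+k4)
t=0.005: state=(1.706, 1.274, 1.638)
t=0.010: state=(1.687, 1.336, 1.626)
t=0.015: state=(1.671, 1.397, 1.615)
continuing one RK4 step at a time; state shown every 40 steps (Δt=0.2):
t=0.200: state=(2.738, 3.933, 1.788)
t=0.400: state=(6.195, 8.221, 5.506)
t=0.600: state=(7.822, 6.699, 12.863)
t=0.800: state=(4.016, 2.376, 11.028)
t=1.000: state=(2.405, 2.276, 7.265)
t=1.200: state=(2.962, 3.592, 5.318)
t=1.400: state=(4.811, 5.956, 5.979)
t=1.600: state=(6.620, 6.924, 9.646)
t=1.800: state=(5.561, 4.503, 11.026)
t=2.000: state=(3.871, 3.412, 8.912)
t=2.200: state=(3.752, 4.037, 7.167)
t=2.400: state=(4.759, 5.398, 7.218)
t=2.600: state=(5.794, 6.035, 9.010)
t=2.800: state=(5.465, 4.982, 10.036)
t=3.000: state=(4.507, 4.164, 9.102)
t=3.200: state=(4.292, 4.409, 8.003)
t=3.400: state=(4.817, 5.165, 7.938)
t=3.600: state=(5.380, 5.521, 8.843)
t=3.800: state=(5.262, 5.036, 9.435)
t=4.000: state=(4.759, 4.554, 9.019)
t=4.200: state=(4.596, 4.641, 8.396)
t=4.400: state=(4.863, 5.048, 8.322)
t=4.600: state=(5.167, 5.247, 8.783)
t=4.665: state=(5.197, 5.210, 8.940)
compare at T: x=5.197, y=5.210, z=8.940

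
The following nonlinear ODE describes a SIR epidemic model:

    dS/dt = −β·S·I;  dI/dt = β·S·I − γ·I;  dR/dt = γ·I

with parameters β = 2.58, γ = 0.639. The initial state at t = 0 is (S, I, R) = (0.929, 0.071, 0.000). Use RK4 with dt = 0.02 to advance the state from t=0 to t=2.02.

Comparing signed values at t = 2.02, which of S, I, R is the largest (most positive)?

largest component: I

t=0.000: state=(0.929, 0.071, 0.000)
step 1 (dt=0.02): k1=(-0.170, 0.125, 0.045), k2=(-0.173, 0.127, 0.046), k3=(-0.173, 0.127, 0.046), k4=(-0.176, 0.129, 0.047); state += dt/6·(k1+2k2+2k3+k4)
t=0.020: state=(0.926, 0.074, 0.001)
t=0.040: state=(0.922, 0.076, 0.002)
t=0.060: state=(0.918, 0.079, 0.003)
continuing one RK4 step at a time; state shown every 5 steps (Δt=0.1):
t=0.100: state=(0.911, 0.084, 0.005)
t=0.200: state=(0.889, 0.100, 0.011)
t=0.300: state=(0.865, 0.118, 0.018)
t=0.400: state=(0.837, 0.137, 0.026)
t=0.500: state=(0.805, 0.159, 0.035)
t=0.600: state=(0.771, 0.183, 0.046)
t=0.700: state=(0.733, 0.209, 0.059)
t=0.800: state=(0.692, 0.235, 0.073)
t=0.900: state=(0.649, 0.262, 0.089)
t=1.000: state=(0.604, 0.289, 0.106)
t=1.100: state=(0.559, 0.315, 0.126)
t=1.200: state=(0.514, 0.340, 0.147)
t=1.300: state=(0.469, 0.362, 0.169)
t=1.400: state=(0.426, 0.381, 0.193)
t=1.500: state=(0.386, 0.397, 0.218)
t=1.600: state=(0.348, 0.409, 0.243)
t=1.700: state=(0.312, 0.418, 0.270)
t=1.800: state=(0.280, 0.423, 0.297)
t=1.900: state=(0.251, 0.425, 0.324)
t=2.000: state=(0.225, 0.424, 0.351)
t=2.020: state=(0.220, 0.423, 0.356)
compare at T: S=0.220, I=0.423, R=0.356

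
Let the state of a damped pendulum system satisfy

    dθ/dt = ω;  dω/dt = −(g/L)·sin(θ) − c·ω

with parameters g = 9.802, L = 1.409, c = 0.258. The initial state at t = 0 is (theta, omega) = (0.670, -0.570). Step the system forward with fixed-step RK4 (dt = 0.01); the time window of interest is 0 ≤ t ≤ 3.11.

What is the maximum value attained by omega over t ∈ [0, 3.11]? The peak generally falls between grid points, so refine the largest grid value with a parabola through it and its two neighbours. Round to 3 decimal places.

max omega = 1.450

t=0.000: state=(0.670, -0.570)
step 1 (dt=0.01): k1=(-0.570, -4.173), k2=(-0.591, -4.152), k3=(-0.591, -4.151), k4=(-0.612, -4.130); state += dt/6·(k1+2k2+2k3+k4)
t=0.010: state=(0.664, -0.612)
t=0.020: state=(0.658, -0.653)
t=0.030: state=(0.651, -0.693)
continuing one RK4 step at a time; state shown every 20 steps (Δt=0.2):
t=0.200: state=(0.480, -1.290)
t=0.400: state=(0.177, -1.667)
t=0.600: state=(-0.157, -1.593)
t=0.800: state=(-0.433, -1.108)
t=1.000: state=(-0.584, -0.378)
t=1.200: state=(-0.581, 0.401)
t=1.400: state=(-0.432, 1.050)
t=1.600: state=(-0.180, 1.411)
t=1.800: state=(0.107, 1.388)
t=2.000: state=(0.351, 1.002)
t=2.200: state=(0.492, 0.384)
t=2.400: state=(0.500, -0.294)
t=2.600: state=(0.381, -0.868)
t=2.800: state=(0.169, -1.198)
t=3.000: state=(-0.076, -1.199)
t=3.110: state=(-0.201, -1.060)
largest grid value and its neighbours: omega(1.680)=1.44978, omega(1.690)=1.45007, omega(1.700)=1.44934
parabola through these three points peaks at t≈1.688 with omega≈1.45009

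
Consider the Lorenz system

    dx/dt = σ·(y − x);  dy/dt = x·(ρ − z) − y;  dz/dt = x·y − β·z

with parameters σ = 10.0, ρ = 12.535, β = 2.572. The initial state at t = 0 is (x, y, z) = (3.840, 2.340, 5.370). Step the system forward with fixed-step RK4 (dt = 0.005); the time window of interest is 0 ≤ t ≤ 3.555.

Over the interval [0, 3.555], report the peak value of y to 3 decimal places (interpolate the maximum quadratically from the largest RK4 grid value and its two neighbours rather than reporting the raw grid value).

t=0.000: state=(3.840, 2.340, 5.370)
step 1 (dt=0.005): k1=(-15.000, 25.174, -4.826), k2=(-13.996, 24.888, -4.643), k3=(-14.028, 24.905, -4.641), k4=(-13.053, 24.634, -4.461); state += dt/6·(k1+2k2+2k3+k4)
t=0.005: state=(3.770, 2.464, 5.347)
t=0.010: state=(3.709, 2.586, 5.325)
t=0.015: state=(3.657, 2.706, 5.306)
continuing one RK4 step at a time; state shown every 40 steps (Δt=0.2):
t=0.200: state=(5.158, 7.008, 6.367)
t=0.400: state=(8.471, 8.854, 13.796)
t=0.600: state=(5.501, 3.283, 15.019)
t=0.800: state=(2.847, 2.435, 10.468)
t=1.000: state=(3.237, 3.946, 7.671)
t=1.200: state=(5.520, 6.987, 8.430)
t=1.400: state=(7.556, 7.542, 13.483)
t=1.600: state=(5.429, 3.981, 13.902)
t=1.800: state=(3.670, 3.432, 10.615)
t=2.000: state=(4.221, 4.932, 8.819)
t=2.200: state=(6.090, 7.032, 10.310)
t=2.400: state=(6.746, 6.275, 13.442)
t=2.600: state=(5.043, 4.207, 12.688)
t=2.800: state=(4.234, 4.278, 10.432)
t=3.000: state=(5.020, 5.674, 9.800)
t=3.200: state=(6.264, 6.647, 11.577)
t=3.400: state=(6.025, 5.472, 12.968)
t=3.555: state=(5.092, 4.572, 12.186)
largest grid value and its neighbours: y(0.340)=9.40430, y(0.345)=9.40671, y(0.350)=9.40055
parabola through these three points peaks at t≈0.344 with y≈9.40692

max y = 9.407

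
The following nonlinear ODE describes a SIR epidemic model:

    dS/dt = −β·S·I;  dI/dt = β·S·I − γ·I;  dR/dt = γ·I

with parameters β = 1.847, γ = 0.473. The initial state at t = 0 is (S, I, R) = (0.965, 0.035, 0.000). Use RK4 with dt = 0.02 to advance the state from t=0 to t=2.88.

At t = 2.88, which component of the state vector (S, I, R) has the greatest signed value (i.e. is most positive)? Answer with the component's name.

t=0.000: state=(0.965, 0.035, 0.000)
step 1 (dt=0.02): k1=(-0.062, 0.046, 0.017), k2=(-0.063, 0.046, 0.017), k3=(-0.063, 0.046, 0.017), k4=(-0.064, 0.047, 0.017); state += dt/6·(k1+2k2+2k3+k4)
t=0.020: state=(0.964, 0.036, 0.000)
t=0.040: state=(0.962, 0.037, 0.001)
t=0.060: state=(0.961, 0.038, 0.001)
continuing one RK4 step at a time; state shown every 5 steps (Δt=0.1):
t=0.100: state=(0.958, 0.040, 0.002)
t=0.200: state=(0.951, 0.045, 0.004)
t=0.300: state=(0.942, 0.052, 0.006)
t=0.400: state=(0.933, 0.058, 0.009)
t=0.500: state=(0.922, 0.066, 0.012)
t=0.600: state=(0.910, 0.075, 0.015)
t=0.700: state=(0.897, 0.084, 0.019)
t=0.800: state=(0.882, 0.095, 0.023)
t=0.900: state=(0.866, 0.106, 0.028)
t=1.000: state=(0.848, 0.119, 0.033)
t=1.100: state=(0.829, 0.132, 0.039)
t=1.200: state=(0.808, 0.147, 0.046)
t=1.300: state=(0.785, 0.162, 0.053)
t=1.400: state=(0.761, 0.178, 0.061)
t=1.500: state=(0.735, 0.195, 0.070)
t=1.600: state=(0.708, 0.213, 0.079)
t=1.700: state=(0.680, 0.231, 0.090)
t=1.800: state=(0.650, 0.249, 0.101)
t=1.900: state=(0.620, 0.267, 0.113)
t=2.000: state=(0.589, 0.284, 0.126)
t=2.100: state=(0.558, 0.302, 0.140)
t=2.200: state=(0.527, 0.318, 0.155)
t=2.300: state=(0.496, 0.333, 0.170)
t=2.400: state=(0.466, 0.348, 0.186)
t=2.500: state=(0.437, 0.360, 0.203)
t=2.600: state=(0.408, 0.372, 0.220)
t=2.700: state=(0.381, 0.381, 0.238)
t=2.800: state=(0.354, 0.389, 0.256)
t=2.880: state=(0.335, 0.394, 0.271)
compare at T: S=0.335, I=0.394, R=0.271

largest component: I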